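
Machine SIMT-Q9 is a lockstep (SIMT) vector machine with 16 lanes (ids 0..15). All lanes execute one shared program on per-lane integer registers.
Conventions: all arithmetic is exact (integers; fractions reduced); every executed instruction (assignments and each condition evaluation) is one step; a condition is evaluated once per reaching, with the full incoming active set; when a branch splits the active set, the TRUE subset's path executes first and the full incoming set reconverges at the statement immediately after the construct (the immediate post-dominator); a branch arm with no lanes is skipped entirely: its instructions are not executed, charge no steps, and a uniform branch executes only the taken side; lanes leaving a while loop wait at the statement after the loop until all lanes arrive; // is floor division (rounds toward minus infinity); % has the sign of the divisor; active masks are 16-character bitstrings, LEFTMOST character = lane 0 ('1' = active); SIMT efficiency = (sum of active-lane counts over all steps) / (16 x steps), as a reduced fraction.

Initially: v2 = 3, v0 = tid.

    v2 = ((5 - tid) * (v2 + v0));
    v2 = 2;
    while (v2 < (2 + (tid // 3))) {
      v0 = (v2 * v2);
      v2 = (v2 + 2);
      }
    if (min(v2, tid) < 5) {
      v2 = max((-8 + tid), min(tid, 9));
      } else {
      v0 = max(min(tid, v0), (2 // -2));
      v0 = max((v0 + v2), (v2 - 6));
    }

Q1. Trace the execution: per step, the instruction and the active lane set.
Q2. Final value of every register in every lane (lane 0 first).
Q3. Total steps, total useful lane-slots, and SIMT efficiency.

step 0: v2 <- ((5 - tid) * (v2 + v0)) 1111111111111111
step 1: v2 <- 2                      1111111111111111
step 2: eval (v2 < (2 + (tid // 3))) 1111111111111111
step 3: v0 <- (v2 * v2)              0001111111111111
step 4: v2 <- (v2 + 2)               0001111111111111
step 5: eval (v2 < (2 + (tid // 3))) 0001111111111111
step 6: v0 <- (v2 * v2)              0000000001111111
step 7: v2 <- (v2 + 2)               0000000001111111
step 8: eval (v2 < (2 + (tid // 3))) 0000000001111111
step 9: v0 <- (v2 * v2)              0000000000000001
step 10: v2 <- (v2 + 2)               0000000000000001
step 11: eval (v2 < (2 + (tid // 3))) 0000000000000001
step 12: eval (min(v2, tid) < 5)      1111111111111111
step 13: v2 <- max((-8 + tid), min(tid, 9)) 1111111110000000
step 14: v0 <- max(min(tid, v0), (2 // -2)) 0000000001111111
step 15: v0 <- max((v0 + v2), (v2 - 6)) 0000000001111111

Answer: 16 steps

v2: 0,1,2,3,4,5,6,7,8,6,6,6,6,6,6,8
v0: 0,1,2,4,4,4,4,4,4,15,16,17,18,19,20,23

steps = 16; useful = 150; efficiency = 150/256 = 75/128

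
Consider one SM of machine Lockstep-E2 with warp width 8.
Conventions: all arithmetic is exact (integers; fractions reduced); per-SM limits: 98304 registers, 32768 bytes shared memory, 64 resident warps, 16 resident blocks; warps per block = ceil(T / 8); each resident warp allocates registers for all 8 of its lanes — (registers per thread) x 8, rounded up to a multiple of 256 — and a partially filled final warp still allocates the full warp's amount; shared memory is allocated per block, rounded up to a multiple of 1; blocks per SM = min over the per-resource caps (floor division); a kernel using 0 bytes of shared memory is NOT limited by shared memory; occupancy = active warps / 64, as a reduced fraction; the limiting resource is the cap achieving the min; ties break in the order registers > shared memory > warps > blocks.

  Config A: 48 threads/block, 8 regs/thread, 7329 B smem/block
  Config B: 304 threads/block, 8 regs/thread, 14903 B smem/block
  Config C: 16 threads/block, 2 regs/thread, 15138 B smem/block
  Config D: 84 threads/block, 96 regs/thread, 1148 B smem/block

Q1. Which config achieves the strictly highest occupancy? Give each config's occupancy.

occupancies: A 3/8, B 19/32, C 1/16, D 55/64

Answer: D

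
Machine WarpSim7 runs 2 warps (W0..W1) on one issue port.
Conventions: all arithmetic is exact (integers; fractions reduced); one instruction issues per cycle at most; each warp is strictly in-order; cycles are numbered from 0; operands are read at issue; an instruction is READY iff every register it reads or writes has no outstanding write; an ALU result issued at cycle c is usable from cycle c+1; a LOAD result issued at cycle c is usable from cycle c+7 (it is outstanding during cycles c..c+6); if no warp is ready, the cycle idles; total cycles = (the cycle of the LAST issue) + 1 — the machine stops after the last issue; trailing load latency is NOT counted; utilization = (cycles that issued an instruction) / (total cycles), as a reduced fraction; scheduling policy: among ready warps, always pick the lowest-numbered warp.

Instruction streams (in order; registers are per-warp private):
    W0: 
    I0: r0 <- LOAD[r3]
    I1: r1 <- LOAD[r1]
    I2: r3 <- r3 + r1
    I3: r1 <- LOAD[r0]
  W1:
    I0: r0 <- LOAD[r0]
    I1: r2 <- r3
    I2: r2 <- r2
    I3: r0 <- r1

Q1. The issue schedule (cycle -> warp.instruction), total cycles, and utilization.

cycle 0: W0.I0
cycle 1: W0.I1
cycle 2: W1.I0
cycle 3: W1.I1
cycle 4: W1.I2
cycle 5: idle
cycle 6: idle
cycle 7: idle
cycle 8: W0.I2
cycle 9: W0.I3
cycle 10: W1.I3

Answer: 11 cycles, utilization 8/11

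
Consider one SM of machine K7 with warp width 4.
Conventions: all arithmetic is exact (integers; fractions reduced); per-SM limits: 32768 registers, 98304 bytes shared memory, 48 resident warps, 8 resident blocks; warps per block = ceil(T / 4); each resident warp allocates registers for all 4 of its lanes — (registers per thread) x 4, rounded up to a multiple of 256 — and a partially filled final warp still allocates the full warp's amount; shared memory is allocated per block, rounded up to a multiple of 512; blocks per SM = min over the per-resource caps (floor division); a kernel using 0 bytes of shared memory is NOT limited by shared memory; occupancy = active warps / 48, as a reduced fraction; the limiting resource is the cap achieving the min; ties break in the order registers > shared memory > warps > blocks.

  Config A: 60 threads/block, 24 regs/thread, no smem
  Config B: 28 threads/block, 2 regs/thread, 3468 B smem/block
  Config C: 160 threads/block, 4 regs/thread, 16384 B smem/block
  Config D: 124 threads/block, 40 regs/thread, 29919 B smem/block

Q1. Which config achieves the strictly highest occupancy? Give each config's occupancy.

occupancies: A 15/16, B 7/8, C 5/6, D 31/48

Answer: A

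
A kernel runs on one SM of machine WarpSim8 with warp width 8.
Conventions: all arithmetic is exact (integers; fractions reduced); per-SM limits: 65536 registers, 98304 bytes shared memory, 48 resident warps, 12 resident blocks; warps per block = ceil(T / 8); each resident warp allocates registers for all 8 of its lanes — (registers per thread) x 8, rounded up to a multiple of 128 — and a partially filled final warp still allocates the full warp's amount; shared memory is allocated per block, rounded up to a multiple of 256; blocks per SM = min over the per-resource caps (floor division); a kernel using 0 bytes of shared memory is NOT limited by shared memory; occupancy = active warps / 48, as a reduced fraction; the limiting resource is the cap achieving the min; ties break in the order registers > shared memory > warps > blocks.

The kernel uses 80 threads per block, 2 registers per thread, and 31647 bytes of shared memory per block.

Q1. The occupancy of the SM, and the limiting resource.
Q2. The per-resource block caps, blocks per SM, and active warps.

Answer: occupancy 5/8, limited by shared memory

registers: 51 blocks
shared memory: 3 blocks
warps: 4 blocks
blocks: 12 blocks

Answer: 3 blocks, 30 active warps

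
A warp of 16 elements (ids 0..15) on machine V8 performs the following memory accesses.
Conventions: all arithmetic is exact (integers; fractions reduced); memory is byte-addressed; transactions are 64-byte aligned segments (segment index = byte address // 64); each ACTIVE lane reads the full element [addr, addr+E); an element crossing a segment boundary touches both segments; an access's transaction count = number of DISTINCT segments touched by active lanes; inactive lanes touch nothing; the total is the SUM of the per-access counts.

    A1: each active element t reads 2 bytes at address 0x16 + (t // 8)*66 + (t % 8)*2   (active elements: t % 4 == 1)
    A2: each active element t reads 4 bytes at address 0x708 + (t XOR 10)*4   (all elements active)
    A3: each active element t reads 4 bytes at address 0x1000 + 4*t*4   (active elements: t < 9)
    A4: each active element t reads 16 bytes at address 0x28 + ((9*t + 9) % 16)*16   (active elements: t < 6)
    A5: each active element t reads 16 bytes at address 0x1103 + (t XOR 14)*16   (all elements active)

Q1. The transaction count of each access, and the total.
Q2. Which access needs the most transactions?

A1: 2 transactions
A2: 2 transactions
A3: 3 transactions
A4: 4 transactions
A5: 5 transactions

Answer: 2,2,3,4,5; total 16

Answer: A5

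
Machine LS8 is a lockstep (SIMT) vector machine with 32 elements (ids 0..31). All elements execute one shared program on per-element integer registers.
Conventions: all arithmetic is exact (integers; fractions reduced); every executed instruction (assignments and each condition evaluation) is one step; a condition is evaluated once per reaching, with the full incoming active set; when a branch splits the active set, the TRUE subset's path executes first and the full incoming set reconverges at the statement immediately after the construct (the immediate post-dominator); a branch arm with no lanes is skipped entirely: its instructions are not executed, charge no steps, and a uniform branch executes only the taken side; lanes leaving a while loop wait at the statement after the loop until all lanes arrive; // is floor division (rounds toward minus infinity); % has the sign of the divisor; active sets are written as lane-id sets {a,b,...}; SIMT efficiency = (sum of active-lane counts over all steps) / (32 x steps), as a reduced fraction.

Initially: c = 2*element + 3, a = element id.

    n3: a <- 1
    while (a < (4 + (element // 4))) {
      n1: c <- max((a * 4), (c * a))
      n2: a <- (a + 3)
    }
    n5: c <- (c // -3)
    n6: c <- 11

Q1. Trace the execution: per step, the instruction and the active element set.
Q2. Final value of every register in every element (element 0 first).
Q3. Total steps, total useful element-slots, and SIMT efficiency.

step 0: a <- 1                       {0,1,2,3,4,5,6,7,8,9,10,11,12,13,14,15,16,17,18,19,20,21,22,23,24,25,26,27,28,29,30,31}
step 1: eval (a < (4 + (element // 4))) {0,1,2,3,4,5,6,7,8,9,10,11,12,13,14,15,16,17,18,19,20,21,22,23,24,25,26,27,28,29,30,31}
step 2: c <- max((a * 4), (c * a))   {0,1,2,3,4,5,6,7,8,9,10,11,12,13,14,15,16,17,18,19,20,21,22,23,24,25,26,27,28,29,30,31}
step 3: a <- (a + 3)                 {0,1,2,3,4,5,6,7,8,9,10,11,12,13,14,15,16,17,18,19,20,21,22,23,24,25,26,27,28,29,30,31}
step 4: eval (a < (4 + (element // 4))) {0,1,2,3,4,5,6,7,8,9,10,11,12,13,14,15,16,17,18,19,20,21,22,23,24,25,26,27,28,29,30,31}
step 5: c <- max((a * 4), (c * a))   {4,5,6,7,8,9,10,11,12,13,14,15,16,17,18,19,20,21,22,23,24,25,26,27,28,29,30,31}
step 6: a <- (a + 3)                 {4,5,6,7,8,9,10,11,12,13,14,15,16,17,18,19,20,21,22,23,24,25,26,27,28,29,30,31}
step 7: eval (a < (4 + (element // 4))) {4,5,6,7,8,9,10,11,12,13,14,15,16,17,18,19,20,21,22,23,24,25,26,27,28,29,30,31}
step 8: c <- max((a * 4), (c * a))   {16,17,18,19,20,21,22,23,24,25,26,27,28,29,30,31}
step 9: a <- (a + 3)                 {16,17,18,19,20,21,22,23,24,25,26,27,28,29,30,31}
step 10: eval (a < (4 + (element // 4))) {16,17,18,19,20,21,22,23,24,25,26,27,28,29,30,31}
step 11: c <- max((a * 4), (c * a))   {28,29,30,31}
step 12: a <- (a + 3)                 {28,29,30,31}
step 13: eval (a < (4 + (element // 4))) {28,29,30,31}
step 14: c <- (c // -3)               {0,1,2,3,4,5,6,7,8,9,10,11,12,13,14,15,16,17,18,19,20,21,22,23,24,25,26,27,28,29,30,31}
step 15: c <- 11                      {0,1,2,3,4,5,6,7,8,9,10,11,12,13,14,15,16,17,18,19,20,21,22,23,24,25,26,27,28,29,30,31}

Answer: 16 steps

c: 11,11,11,11,11,11,11,11,11,11,11,11,11,11,11,11,11,11,11,11,11,11,11,11,11,11,11,11,11,11,11,11
a: 4,4,4,4,7,7,7,7,7,7,7,7,7,7,7,7,10,10,10,10,10,10,10,10,10,10,10,10,13,13,13,13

steps = 16; useful = 368; efficiency = 368/512 = 23/32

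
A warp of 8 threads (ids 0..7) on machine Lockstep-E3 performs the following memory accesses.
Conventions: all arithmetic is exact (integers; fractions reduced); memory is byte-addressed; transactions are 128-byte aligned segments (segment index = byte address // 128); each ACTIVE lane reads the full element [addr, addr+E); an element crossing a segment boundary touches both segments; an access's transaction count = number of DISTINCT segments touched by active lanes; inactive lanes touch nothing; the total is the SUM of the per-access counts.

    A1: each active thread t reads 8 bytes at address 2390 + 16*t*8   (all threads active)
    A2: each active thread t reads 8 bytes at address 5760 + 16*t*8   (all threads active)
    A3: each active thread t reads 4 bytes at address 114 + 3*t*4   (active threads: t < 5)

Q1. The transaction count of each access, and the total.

A1: 8 transactions
A2: 8 transactions
A3: 2 transactions

Answer: 8,8,2; total 18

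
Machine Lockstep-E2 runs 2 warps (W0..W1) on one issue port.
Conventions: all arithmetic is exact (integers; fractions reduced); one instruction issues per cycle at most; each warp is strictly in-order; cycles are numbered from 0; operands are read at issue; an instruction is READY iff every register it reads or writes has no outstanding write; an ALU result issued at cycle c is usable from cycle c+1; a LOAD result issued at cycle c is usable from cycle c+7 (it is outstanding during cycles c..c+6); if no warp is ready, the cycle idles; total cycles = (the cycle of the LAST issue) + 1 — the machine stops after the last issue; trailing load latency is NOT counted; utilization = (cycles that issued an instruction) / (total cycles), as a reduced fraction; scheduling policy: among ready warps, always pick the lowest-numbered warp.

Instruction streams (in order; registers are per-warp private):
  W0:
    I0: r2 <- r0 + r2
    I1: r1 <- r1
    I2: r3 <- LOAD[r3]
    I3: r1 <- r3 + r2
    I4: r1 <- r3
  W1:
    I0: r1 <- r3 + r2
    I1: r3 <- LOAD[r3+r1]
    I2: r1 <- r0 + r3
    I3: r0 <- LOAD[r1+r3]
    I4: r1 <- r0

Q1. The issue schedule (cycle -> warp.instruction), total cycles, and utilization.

cycle 0: W0.I0
cycle 1: W0.I1
cycle 2: W0.I2
cycle 3: W1.I0
cycle 4: W1.I1
cycle 5: idle
cycle 6: idle
cycle 7: idle
cycle 8: idle
cycle 9: W0.I3
cycle 10: W0.I4
cycle 11: W1.I2
cycle 12: W1.I3
cycle 13: idle
cycle 14: idle
cycle 15: idle
cycle 16: idle
cycle 17: idle
cycle 18: idle
cycle 19: W1.I4

Answer: 20 cycles, utilization 1/2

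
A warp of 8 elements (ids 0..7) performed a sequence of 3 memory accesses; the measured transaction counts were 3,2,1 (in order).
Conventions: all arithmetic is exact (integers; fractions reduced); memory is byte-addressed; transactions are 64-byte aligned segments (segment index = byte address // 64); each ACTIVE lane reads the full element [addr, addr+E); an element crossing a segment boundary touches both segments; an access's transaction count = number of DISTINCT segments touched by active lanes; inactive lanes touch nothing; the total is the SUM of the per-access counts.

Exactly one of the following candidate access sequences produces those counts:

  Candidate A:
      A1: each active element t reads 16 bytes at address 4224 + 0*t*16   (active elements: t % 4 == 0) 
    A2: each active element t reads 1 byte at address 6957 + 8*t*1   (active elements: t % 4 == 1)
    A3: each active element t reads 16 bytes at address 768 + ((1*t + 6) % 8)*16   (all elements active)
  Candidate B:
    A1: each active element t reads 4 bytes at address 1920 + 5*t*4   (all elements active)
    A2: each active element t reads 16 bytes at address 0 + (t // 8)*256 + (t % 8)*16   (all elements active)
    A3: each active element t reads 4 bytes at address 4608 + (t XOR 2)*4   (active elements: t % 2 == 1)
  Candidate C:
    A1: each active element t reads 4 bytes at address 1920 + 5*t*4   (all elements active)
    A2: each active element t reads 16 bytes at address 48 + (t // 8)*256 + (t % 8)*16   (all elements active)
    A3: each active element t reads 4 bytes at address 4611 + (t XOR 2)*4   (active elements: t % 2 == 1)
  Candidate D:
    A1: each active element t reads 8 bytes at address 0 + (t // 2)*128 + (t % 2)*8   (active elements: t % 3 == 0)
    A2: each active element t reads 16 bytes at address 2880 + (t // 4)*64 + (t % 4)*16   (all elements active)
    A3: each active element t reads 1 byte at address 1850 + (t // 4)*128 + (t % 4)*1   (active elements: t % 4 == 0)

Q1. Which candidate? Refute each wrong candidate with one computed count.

A: A1 gives 1 transaction, not 3
C: A2 gives 3 transactions, not 2
D: A3 gives 2 transactions, not 1
B: all counts match (3,2,1)

Answer: B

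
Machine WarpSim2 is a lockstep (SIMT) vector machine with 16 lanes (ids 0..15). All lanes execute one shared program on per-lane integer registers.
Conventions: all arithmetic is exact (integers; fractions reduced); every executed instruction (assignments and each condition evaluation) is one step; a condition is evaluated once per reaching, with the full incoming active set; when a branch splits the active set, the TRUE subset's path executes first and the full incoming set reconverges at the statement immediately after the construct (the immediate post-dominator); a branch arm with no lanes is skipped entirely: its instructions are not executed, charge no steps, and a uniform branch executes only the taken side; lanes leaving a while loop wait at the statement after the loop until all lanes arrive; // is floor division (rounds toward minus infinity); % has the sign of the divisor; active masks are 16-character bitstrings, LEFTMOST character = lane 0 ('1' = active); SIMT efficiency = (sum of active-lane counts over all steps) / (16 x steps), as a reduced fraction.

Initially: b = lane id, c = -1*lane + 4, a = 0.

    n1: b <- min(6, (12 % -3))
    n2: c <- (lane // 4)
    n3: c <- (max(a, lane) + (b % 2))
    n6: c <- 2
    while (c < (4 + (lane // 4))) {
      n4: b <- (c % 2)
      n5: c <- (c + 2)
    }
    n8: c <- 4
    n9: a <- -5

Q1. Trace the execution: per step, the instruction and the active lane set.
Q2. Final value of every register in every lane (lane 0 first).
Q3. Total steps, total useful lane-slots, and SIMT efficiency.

step 0: b <- min(6, (12 % -3))       1111111111111111
step 1: c <- (lane // 4)             1111111111111111
step 2: c <- (max(a, lane) + (b % 2)) 1111111111111111
step 3: c <- 2                       1111111111111111
step 4: eval (c < (4 + (lane // 4))) 1111111111111111
step 5: b <- (c % 2)                 1111111111111111
step 6: c <- (c + 2)                 1111111111111111
step 7: eval (c < (4 + (lane // 4))) 1111111111111111
step 8: b <- (c % 2)                 0000111111111111
step 9: c <- (c + 2)                 0000111111111111
step 10: eval (c < (4 + (lane // 4))) 0000111111111111
step 11: b <- (c % 2)                 0000000000001111
step 12: c <- (c + 2)                 0000000000001111
step 13: eval (c < (4 + (lane // 4))) 0000000000001111
step 14: c <- 4                       1111111111111111
step 15: a <- -5                      1111111111111111

Answer: 16 steps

b: 0,0,0,0,0,0,0,0,0,0,0,0,0,0,0,0
c: 4,4,4,4,4,4,4,4,4,4,4,4,4,4,4,4
a: -5,-5,-5,-5,-5,-5,-5,-5,-5,-5,-5,-5,-5,-5,-5,-5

steps = 16; useful = 208; efficiency = 208/256 = 13/16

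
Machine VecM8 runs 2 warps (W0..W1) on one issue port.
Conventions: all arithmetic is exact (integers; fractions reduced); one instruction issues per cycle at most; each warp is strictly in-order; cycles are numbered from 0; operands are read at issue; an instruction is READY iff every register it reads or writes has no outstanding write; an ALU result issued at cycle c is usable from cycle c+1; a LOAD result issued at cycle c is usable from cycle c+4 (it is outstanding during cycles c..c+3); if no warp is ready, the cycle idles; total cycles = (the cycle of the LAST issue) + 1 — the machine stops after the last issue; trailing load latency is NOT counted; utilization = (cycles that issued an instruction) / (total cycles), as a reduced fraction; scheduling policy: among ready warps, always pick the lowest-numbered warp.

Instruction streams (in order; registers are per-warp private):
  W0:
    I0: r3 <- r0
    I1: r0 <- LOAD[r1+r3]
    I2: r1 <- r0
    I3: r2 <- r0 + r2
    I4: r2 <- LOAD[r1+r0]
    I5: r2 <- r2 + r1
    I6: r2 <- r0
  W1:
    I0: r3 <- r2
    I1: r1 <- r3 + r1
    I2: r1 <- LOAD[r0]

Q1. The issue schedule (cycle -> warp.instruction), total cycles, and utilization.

cycle 0: W0.I0
cycle 1: W0.I1
cycle 2: W1.I0
cycle 3: W1.I1
cycle 4: W1.I2
cycle 5: W0.I2
cycle 6: W0.I3
cycle 7: W0.I4
cycle 8: idle
cycle 9: idle
cycle 10: idle
cycle 11: W0.I5
cycle 12: W0.I6

Answer: 13 cycles, utilization 10/13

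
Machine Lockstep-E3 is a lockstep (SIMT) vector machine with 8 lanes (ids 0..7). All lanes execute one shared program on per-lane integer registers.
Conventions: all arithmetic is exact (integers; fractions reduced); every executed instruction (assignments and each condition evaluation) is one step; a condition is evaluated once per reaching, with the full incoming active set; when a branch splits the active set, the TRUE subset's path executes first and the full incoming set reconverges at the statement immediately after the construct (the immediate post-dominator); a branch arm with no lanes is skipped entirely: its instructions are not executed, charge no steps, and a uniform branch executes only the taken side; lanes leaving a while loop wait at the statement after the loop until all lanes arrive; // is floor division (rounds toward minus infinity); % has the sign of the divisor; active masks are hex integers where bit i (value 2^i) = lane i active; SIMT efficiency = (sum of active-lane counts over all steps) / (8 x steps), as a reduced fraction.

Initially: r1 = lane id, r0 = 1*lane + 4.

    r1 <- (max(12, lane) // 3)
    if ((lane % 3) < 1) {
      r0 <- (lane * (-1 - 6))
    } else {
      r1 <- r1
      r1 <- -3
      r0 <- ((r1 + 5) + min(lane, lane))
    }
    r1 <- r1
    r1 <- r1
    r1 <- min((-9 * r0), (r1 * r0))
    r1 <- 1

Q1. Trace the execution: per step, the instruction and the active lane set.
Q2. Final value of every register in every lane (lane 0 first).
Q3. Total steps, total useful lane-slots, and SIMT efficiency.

step 0: r1 <- (max(12, lane) // 3)   0xff
step 1: eval ((lane % 3) < 1)        0xff
step 2: r0 <- (lane * (-1 - 6))      0x49
step 3: r1 <- r1                     0xb6
step 4: r1 <- -3                     0xb6
step 5: r0 <- ((r1 + 5) + min(lane, lane)) 0xb6
step 6: r1 <- r1                     0xff
step 7: r1 <- r1                     0xff
step 8: r1 <- min((-9 * r0), (r1 * r0)) 0xff
step 9: r1 <- 1                      0xff

Answer: 10 steps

r1: 1,1,1,1,1,1,1,1
r0: 0,3,4,-21,6,7,-42,9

steps = 10; useful = 66; efficiency = 66/80 = 33/40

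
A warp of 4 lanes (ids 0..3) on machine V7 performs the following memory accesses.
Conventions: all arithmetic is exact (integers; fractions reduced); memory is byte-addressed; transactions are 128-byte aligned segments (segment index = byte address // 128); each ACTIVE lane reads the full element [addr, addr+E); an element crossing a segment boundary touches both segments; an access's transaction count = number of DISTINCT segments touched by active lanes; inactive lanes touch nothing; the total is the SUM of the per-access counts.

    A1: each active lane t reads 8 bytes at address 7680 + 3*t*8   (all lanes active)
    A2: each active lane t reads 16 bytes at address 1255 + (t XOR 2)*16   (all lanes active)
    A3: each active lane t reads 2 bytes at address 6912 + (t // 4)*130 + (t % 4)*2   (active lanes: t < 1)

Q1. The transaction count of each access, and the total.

A1: 1 transaction
A2: 2 transactions
A3: 1 transaction

Answer: 1,2,1; total 4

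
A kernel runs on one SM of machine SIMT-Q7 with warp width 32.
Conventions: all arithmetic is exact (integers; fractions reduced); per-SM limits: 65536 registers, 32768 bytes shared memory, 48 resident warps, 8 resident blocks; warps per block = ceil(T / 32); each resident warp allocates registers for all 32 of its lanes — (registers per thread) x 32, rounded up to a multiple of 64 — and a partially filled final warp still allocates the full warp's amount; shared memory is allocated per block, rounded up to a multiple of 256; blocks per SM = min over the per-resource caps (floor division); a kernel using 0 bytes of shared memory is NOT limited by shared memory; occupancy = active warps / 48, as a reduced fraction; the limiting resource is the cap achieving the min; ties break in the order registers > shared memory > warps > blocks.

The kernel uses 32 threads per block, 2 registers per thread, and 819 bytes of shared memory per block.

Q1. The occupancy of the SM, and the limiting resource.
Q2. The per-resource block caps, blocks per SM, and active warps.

Answer: occupancy 1/6, limited by blocks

registers: 1024 blocks
shared memory: 32 blocks
warps: 48 blocks
blocks: 8 blocks

Answer: 8 blocks, 8 active warps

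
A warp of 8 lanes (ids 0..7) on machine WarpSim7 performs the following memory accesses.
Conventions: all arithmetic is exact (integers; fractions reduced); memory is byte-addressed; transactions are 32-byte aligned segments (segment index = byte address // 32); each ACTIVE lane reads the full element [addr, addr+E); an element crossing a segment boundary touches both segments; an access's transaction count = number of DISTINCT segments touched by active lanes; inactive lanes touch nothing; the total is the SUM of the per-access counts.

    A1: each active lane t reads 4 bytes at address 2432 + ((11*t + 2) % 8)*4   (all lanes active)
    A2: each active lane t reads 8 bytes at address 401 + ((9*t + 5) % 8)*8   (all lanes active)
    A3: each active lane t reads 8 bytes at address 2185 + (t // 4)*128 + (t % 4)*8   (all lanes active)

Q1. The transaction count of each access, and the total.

A1: 1 transaction
A2: 3 transactions
A3: 4 transactions

Answer: 1,3,4; total 8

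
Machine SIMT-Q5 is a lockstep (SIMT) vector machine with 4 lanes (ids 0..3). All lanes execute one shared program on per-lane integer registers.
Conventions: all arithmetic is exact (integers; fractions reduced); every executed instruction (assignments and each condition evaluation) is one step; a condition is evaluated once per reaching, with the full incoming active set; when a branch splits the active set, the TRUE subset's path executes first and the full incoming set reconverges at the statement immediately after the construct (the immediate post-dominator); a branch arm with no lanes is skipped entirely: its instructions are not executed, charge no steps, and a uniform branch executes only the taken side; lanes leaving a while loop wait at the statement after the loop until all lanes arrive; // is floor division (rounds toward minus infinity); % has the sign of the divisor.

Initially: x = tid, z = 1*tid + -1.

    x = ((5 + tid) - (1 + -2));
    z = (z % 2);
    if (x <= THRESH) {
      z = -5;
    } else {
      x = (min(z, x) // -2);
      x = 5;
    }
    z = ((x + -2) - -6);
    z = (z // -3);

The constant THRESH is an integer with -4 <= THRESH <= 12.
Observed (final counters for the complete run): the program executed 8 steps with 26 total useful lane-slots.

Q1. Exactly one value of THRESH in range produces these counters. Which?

Answer: THRESH = 7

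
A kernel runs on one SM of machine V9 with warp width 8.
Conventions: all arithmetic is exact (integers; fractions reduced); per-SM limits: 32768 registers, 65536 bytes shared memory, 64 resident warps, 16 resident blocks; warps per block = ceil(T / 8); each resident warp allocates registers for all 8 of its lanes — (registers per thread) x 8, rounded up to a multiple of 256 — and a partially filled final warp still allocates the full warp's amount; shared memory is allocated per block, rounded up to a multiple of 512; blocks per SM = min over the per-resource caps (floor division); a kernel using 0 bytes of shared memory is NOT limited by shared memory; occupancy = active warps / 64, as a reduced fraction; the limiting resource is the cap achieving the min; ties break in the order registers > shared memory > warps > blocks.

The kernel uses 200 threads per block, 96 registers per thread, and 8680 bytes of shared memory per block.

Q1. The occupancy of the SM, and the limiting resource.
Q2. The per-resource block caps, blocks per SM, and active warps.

Answer: occupancy 25/64, limited by registers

registers: 1 block
shared memory: 7 blocks
warps: 2 blocks
blocks: 16 blocks

Answer: 1 block, 25 active warps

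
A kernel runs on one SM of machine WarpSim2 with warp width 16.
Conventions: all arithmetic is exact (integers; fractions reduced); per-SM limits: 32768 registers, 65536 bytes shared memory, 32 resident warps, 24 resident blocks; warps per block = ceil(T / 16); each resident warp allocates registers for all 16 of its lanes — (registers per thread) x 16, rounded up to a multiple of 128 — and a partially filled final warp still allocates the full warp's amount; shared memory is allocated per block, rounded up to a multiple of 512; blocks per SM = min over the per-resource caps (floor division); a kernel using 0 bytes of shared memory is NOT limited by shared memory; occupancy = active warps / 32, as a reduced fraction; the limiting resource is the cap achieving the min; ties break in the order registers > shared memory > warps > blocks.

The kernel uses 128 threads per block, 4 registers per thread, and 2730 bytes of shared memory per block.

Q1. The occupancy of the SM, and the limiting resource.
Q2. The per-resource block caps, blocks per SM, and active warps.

Answer: occupancy 1, limited by warps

registers: 32 blocks
shared memory: 21 blocks
warps: 4 blocks
blocks: 24 blocks

Answer: 4 blocks, 32 active warps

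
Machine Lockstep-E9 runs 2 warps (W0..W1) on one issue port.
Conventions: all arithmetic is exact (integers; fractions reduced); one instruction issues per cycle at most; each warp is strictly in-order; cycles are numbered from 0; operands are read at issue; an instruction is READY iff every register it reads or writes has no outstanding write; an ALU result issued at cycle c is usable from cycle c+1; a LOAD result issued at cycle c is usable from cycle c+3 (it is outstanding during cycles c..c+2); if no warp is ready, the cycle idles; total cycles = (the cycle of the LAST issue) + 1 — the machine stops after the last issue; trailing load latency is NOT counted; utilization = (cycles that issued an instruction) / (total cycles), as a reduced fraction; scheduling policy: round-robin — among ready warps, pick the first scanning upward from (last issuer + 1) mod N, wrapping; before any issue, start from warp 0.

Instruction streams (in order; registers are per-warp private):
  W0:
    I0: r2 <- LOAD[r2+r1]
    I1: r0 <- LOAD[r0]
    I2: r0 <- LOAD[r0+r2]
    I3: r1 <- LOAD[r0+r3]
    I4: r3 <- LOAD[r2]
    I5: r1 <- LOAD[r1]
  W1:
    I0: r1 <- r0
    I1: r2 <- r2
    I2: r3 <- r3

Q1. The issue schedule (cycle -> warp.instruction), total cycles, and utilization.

cycle 0: W0.I0
cycle 1: W1.I0
cycle 2: W0.I1
cycle 3: W1.I1
cycle 4: W1.I2
cycle 5: W0.I2
cycle 6: idle
cycle 7: idle
cycle 8: W0.I3
cycle 9: W0.I4
cycle 10: idle
cycle 11: W0.I5

Answer: 12 cycles, utilization 3/4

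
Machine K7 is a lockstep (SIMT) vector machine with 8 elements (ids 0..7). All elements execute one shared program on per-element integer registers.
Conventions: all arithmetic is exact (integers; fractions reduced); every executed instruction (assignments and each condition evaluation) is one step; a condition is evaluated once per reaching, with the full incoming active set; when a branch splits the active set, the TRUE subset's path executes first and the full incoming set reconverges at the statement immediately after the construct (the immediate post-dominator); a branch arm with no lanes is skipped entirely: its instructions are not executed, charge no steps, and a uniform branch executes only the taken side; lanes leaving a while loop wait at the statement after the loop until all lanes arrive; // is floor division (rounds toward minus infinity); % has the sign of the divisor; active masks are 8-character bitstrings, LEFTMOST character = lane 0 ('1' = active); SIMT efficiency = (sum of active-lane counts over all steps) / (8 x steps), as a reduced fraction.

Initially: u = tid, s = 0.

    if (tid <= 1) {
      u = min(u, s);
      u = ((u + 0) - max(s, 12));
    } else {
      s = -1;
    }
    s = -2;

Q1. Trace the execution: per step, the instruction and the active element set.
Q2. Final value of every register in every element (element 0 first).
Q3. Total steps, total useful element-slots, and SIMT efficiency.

step 0: eval (tid <= 1)              11111111
step 1: u <- min(u, s)               11000000
step 2: u <- ((u + 0) - max(s, 12))  11000000
step 3: s <- -1                      00111111
step 4: s <- -2                      11111111

Answer: 5 steps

u: -12,-12,2,3,4,5,6,7
s: -2,-2,-2,-2,-2,-2,-2,-2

steps = 5; useful = 26; efficiency = 26/40 = 13/20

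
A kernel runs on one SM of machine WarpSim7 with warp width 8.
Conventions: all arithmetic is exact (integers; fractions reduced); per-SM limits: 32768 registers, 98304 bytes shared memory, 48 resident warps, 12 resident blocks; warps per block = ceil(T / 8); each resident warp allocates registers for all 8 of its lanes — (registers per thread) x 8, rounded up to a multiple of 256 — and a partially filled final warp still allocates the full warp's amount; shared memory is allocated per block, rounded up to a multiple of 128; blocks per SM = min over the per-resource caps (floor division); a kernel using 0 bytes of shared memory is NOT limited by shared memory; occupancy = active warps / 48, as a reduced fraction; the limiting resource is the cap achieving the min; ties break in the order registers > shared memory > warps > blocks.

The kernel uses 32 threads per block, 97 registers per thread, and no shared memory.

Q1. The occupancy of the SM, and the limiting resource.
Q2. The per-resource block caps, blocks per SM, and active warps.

Answer: occupancy 2/3, limited by registers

registers: 8 blocks
shared memory: no limit (kernel uses none)
warps: 12 blocks
blocks: 12 blocks

Answer: 8 blocks, 32 active warps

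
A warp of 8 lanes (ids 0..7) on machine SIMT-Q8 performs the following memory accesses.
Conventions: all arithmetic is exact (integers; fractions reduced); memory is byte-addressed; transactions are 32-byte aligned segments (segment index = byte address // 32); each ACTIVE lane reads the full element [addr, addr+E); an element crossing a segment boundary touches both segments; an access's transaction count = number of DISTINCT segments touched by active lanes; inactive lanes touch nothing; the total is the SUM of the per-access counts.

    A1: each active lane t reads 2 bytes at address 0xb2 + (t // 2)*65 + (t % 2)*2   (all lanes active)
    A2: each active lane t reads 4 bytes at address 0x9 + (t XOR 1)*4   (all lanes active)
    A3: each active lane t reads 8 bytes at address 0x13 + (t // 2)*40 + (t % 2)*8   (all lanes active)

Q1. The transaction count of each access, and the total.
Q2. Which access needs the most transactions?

A1: 4 transactions
A2: 2 transactions
A3: 5 transactions

Answer: 4,2,5; total 11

Answer: A3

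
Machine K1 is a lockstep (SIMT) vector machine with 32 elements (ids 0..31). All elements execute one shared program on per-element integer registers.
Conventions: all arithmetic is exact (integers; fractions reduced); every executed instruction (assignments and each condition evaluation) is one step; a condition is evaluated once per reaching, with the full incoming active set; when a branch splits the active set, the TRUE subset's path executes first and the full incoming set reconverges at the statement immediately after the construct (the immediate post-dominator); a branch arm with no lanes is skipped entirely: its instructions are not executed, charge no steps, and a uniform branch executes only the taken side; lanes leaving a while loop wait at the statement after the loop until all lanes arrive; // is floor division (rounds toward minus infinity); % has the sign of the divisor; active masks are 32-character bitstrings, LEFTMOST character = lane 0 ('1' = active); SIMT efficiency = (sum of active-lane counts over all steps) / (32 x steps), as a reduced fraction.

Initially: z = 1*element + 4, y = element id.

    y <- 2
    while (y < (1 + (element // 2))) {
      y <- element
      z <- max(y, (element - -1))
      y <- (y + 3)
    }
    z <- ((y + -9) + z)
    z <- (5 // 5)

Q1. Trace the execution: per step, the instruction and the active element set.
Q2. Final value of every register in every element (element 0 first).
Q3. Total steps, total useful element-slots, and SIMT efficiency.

step 0: y <- 2                       11111111111111111111111111111111
step 1: eval (y < (1 + (element // 2))) 11111111111111111111111111111111
step 2: y <- element                 00001111111111111111111111111111
step 3: z <- max(y, (element - -1))  00001111111111111111111111111111
step 4: y <- (y + 3)                 00001111111111111111111111111111
step 5: eval (y < (1 + (element // 2))) 00001111111111111111111111111111
step 6: z <- ((y + -9) + z)          11111111111111111111111111111111
step 7: z <- (5 // 5)                11111111111111111111111111111111

Answer: 8 steps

z: 1,1,1,1,1,1,1,1,1,1,1,1,1,1,1,1,1,1,1,1,1,1,1,1,1,1,1,1,1,1,1,1
y: 2,2,2,2,7,8,9,10,11,12,13,14,15,16,17,18,19,20,21,22,23,24,25,26,27,28,29,30,31,32,33,34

steps = 8; useful = 240; efficiency = 240/256 = 15/16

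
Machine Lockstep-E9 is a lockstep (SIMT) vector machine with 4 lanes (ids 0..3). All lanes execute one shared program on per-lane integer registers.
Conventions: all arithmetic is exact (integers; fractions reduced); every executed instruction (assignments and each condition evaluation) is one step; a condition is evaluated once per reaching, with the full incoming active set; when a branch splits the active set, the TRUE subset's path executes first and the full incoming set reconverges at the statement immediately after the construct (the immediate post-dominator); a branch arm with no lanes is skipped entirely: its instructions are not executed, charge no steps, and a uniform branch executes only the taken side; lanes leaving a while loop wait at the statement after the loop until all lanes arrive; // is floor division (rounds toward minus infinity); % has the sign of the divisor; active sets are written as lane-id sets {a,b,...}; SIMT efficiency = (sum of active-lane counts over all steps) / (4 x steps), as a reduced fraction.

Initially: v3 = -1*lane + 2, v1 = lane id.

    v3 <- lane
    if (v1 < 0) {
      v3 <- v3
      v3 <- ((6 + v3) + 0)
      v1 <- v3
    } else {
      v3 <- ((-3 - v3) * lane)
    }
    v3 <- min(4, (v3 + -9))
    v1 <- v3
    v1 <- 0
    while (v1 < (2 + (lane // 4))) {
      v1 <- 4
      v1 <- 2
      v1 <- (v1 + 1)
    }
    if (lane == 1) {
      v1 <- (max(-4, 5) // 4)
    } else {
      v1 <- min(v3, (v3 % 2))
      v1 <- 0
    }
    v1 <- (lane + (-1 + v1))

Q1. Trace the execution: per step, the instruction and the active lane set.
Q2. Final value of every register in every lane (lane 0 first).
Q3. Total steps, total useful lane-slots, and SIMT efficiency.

step 0: v3 <- lane                   {0,1,2,3}
step 1: eval (v1 < 0)                {0,1,2,3}
step 2: v3 <- ((-3 - v3) * lane)     {0,1,2,3}
step 3: v3 <- min(4, (v3 + -9))      {0,1,2,3}
step 4: v1 <- v3                     {0,1,2,3}
step 5: v1 <- 0                      {0,1,2,3}
step 6: eval (v1 < (2 + (lane // 4))) {0,1,2,3}
step 7: v1 <- 4                      {0,1,2,3}
step 8: v1 <- 2                      {0,1,2,3}
step 9: v1 <- (v1 + 1)               {0,1,2,3}
step 10: eval (v1 < (2 + (lane // 4))) {0,1,2,3}
step 11: eval (lane == 1)             {0,1,2,3}
step 12: v1 <- (max(-4, 5) // 4)      {1}
step 13: v1 <- min(v3, (v3 % 2))      {0,2,3}
step 14: v1 <- 0                      {0,2,3}
step 15: v1 <- (lane + (-1 + v1))     {0,1,2,3}

Answer: 16 steps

v3: -9,-13,-19,-27
v1: -1,1,1,2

steps = 16; useful = 59; efficiency = 59/64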